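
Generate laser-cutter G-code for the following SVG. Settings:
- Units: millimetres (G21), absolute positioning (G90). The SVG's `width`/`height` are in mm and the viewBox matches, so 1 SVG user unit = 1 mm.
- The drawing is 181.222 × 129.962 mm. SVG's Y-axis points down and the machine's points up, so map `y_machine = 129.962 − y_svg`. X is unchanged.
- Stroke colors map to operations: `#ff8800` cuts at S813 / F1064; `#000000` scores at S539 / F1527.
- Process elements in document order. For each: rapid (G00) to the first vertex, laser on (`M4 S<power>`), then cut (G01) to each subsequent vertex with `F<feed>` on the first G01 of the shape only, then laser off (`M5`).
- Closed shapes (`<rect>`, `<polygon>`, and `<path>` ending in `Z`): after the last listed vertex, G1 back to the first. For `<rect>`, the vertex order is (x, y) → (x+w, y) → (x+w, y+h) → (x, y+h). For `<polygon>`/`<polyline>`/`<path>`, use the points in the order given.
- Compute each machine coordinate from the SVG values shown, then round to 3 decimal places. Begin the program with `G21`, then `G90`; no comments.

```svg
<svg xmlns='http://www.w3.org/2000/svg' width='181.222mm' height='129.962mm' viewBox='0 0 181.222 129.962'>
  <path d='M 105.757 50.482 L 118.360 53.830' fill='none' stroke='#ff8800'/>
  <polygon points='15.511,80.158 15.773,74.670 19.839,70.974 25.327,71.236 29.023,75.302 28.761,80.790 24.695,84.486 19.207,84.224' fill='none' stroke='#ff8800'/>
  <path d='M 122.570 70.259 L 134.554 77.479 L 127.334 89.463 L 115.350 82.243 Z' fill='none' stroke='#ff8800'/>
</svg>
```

Since the viewBox matches the mm dimensions, user units are millimetres directly. The only transform is the Y-flip y_m = 129.962 − y_svg.

Shape 1 is a line segment drawn with `<path>`. Its stroke #ff8800 means cut at S813, F1064. After flipping Y the toolpath is (105.757,79.480) → (118.360,76.132).

Shape 2 is a regular polygon drawn with `<polygon>`. Its stroke #ff8800 means cut at S813, F1064. After flipping Y the toolpath is (15.511,49.804) → (15.773,55.292) → (19.839,58.988) → (25.327,58.726) → (29.023,54.660) → (28.761,49.172) → (24.695,45.476) → (19.207,45.738) → (15.511,49.804), returning to the start.

Shape 3 is a regular polygon drawn with `<path>`. Its stroke #ff8800 means cut at S813, F1064. After flipping Y the toolpath is (122.570,59.703) → (134.554,52.483) → (127.334,40.499) → (115.350,47.719) → (122.570,59.703), returning to the start.

G21
G90
G00 X105.757 Y79.480
M4 S813
G01 X118.360 Y76.132 F1064
M5
G00 X15.511 Y49.804
M4 S813
G01 X15.773 Y55.292 F1064
G01 X19.839 Y58.988
G01 X25.327 Y58.726
G01 X29.023 Y54.660
G01 X28.761 Y49.172
G01 X24.695 Y45.476
G01 X19.207 Y45.738
G01 X15.511 Y49.804
M5
G00 X122.570 Y59.703
M4 S813
G01 X134.554 Y52.483 F1064
G01 X127.334 Y40.499
G01 X115.350 Y47.719
G01 X122.570 Y59.703
M5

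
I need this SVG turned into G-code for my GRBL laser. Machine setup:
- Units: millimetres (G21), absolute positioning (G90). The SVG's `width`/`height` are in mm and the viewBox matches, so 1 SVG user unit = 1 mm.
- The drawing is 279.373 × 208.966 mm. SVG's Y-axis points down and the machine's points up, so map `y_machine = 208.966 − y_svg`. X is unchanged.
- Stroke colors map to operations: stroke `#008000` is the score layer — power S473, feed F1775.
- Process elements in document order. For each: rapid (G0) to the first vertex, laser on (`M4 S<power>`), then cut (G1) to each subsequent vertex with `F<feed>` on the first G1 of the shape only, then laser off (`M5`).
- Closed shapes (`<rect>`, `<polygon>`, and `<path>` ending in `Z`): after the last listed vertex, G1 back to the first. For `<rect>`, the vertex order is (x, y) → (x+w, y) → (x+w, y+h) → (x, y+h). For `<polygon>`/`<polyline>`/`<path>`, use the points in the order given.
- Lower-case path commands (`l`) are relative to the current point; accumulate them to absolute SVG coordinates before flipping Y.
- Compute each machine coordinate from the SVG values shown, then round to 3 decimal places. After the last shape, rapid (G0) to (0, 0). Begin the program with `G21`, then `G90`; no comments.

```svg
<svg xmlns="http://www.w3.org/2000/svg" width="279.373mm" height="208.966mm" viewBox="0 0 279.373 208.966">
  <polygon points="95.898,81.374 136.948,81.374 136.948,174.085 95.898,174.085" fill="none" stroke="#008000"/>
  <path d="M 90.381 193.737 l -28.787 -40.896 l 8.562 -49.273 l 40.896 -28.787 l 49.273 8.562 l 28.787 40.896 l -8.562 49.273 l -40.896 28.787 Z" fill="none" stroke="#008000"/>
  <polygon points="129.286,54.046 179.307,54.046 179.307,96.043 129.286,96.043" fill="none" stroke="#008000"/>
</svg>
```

Since the viewBox matches the mm dimensions, user units are millimetres directly. The only transform is the Y-flip y_m = 208.966 − y_svg.

Shape 1 is a rectangle drawn with `<polygon>`. Its stroke #008000 means score at S473, F1775. After flipping Y the toolpath is (95.898,127.592) → (136.948,127.592) → (136.948,34.881) → (95.898,34.881) → (95.898,127.592), returning to the start.

Shape 2 is a regular polygon drawn with `<path>`. Its stroke #008000 means score at S473, F1775. After flipping Y the toolpath is (90.381,15.229) → (61.594,56.125) → (70.156,105.398) → (111.052,134.185) → (160.325,125.623) → (189.112,84.727) → (180.550,35.454) → (139.654,6.667) → (90.381,15.229), returning to the start.

Shape 3 is a rectangle drawn with `<polygon>`. Its stroke #008000 means score at S473, F1775. After flipping Y the toolpath is (129.286,154.920) → (179.307,154.920) → (179.307,112.923) → (129.286,112.923) → (129.286,154.920), returning to the start.

G21
G90
G0 X95.898 Y127.592
M4 S473
G1 X136.948 Y127.592 F1775
G1 X136.948 Y34.881
G1 X95.898 Y34.881
G1 X95.898 Y127.592
M5
G0 X90.381 Y15.229
M4 S473
G1 X61.594 Y56.125 F1775
G1 X70.156 Y105.398
G1 X111.052 Y134.185
G1 X160.325 Y125.623
G1 X189.112 Y84.727
G1 X180.550 Y35.454
G1 X139.654 Y6.667
G1 X90.381 Y15.229
M5
G0 X129.286 Y154.920
M4 S473
G1 X179.307 Y154.920 F1775
G1 X179.307 Y112.923
G1 X129.286 Y112.923
G1 X129.286 Y154.920
M5
G0 X0.000 Y0.000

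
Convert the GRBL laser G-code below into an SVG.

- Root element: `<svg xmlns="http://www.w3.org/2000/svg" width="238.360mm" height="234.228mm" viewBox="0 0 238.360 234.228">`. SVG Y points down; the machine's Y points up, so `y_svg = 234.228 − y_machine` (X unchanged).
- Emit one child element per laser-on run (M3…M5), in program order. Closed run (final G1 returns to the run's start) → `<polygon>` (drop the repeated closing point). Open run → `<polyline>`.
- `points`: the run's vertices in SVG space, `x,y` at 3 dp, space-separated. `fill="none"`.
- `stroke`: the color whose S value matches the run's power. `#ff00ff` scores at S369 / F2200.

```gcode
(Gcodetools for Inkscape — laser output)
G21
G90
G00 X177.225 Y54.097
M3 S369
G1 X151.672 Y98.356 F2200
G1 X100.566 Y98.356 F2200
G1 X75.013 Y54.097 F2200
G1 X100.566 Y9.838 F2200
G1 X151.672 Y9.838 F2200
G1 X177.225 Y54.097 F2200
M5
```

<svg xmlns="http://www.w3.org/2000/svg" width="238.360mm" height="234.228mm" viewBox="0 0 238.360 234.228">
  <polygon points="177.225,180.131 151.672,135.872 100.566,135.872 75.013,180.131 100.566,224.390 151.672,224.390" fill="none" stroke="#ff00ff"/>
</svg>

Each laser-on run becomes one SVG element. Flip Y back into SVG space with y_svg = 234.228 − y_machine. Every run uses S369, so all elements get stroke `#ff00ff` (score).

Run 1: The run returns to its start, so emit a `<polygon>` with points (Y-flipped): 177.225,180.131 151.672,135.872 100.566,135.872 75.013,180.131 100.566,224.390 151.672,224.390.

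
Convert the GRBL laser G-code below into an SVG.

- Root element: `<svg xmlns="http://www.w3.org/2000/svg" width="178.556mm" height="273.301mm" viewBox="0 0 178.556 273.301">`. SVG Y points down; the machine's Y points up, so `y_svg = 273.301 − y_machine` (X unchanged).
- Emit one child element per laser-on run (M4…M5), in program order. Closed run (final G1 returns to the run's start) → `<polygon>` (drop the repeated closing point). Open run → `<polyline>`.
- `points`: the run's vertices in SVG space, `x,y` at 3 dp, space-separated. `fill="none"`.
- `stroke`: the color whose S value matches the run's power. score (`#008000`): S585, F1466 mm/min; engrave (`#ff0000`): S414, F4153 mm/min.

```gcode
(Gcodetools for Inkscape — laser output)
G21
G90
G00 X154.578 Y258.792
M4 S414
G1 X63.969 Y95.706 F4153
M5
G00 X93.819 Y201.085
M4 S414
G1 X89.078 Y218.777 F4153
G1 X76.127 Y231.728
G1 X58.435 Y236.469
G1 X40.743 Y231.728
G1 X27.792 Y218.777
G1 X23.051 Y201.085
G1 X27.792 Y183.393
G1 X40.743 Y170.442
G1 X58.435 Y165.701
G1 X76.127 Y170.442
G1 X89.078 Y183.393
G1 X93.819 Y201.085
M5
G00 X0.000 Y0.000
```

Each laser-on run becomes one SVG element. Flip Y back into SVG space with y_svg = 273.301 − y_machine. Every run uses S414, so all elements get stroke `#ff0000` (engrave).

Run 1: The run is open, so emit a `<polyline>` with points (Y-flipped): 154.578,14.509 63.969,177.595.

Run 2: The run returns to its start, so emit a `<polygon>` with points (Y-flipped): 93.819,72.216 89.078,54.524 76.127,41.573 58.435,36.832 40.743,41.573 27.792,54.524 23.051,72.216 27.792,89.908 40.743,102.859 58.435,107.600 76.127,102.859 89.078,89.908.

<svg xmlns="http://www.w3.org/2000/svg" width="178.556mm" height="273.301mm" viewBox="0 0 178.556 273.301">
  <polyline points="154.578,14.509 63.969,177.595" fill="none" stroke="#ff0000"/>
  <polygon points="93.819,72.216 89.078,54.524 76.127,41.573 58.435,36.832 40.743,41.573 27.792,54.524 23.051,72.216 27.792,89.908 40.743,102.859 58.435,107.600 76.127,102.859 89.078,89.908" fill="none" stroke="#ff0000"/>
</svg>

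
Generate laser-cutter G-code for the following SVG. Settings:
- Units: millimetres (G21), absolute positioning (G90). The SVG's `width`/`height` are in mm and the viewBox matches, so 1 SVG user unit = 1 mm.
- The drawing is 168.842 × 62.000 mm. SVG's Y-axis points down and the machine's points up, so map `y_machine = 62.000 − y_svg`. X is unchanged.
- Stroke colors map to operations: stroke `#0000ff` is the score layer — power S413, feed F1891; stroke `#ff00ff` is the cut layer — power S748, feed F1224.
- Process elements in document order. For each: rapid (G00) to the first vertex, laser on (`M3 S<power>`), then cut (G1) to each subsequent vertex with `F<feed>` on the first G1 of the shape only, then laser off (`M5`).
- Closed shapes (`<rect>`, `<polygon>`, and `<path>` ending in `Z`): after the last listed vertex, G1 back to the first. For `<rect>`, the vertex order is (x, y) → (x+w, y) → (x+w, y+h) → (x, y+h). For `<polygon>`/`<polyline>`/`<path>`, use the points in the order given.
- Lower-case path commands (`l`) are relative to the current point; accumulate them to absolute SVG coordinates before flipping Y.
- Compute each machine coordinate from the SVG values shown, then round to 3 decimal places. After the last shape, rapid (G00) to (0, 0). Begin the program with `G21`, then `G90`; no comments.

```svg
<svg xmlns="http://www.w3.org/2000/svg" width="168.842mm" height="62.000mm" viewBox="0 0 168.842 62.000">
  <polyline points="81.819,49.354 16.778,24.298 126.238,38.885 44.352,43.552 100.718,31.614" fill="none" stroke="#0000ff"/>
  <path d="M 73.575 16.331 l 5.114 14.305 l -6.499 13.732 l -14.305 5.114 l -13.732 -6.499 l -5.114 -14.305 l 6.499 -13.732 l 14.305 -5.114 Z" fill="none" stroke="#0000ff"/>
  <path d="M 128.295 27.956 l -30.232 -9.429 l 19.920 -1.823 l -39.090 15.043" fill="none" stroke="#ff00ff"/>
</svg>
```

G21
G90
G00 X81.819 Y12.646
M3 S413
G1 X16.778 Y37.702 F1891
G1 X126.238 Y23.115
G1 X44.352 Y18.448
G1 X100.718 Y30.386
M5
G00 X73.575 Y45.669
M3 S413
G1 X78.689 Y31.364 F1891
G1 X72.190 Y17.632
G1 X57.885 Y12.518
G1 X44.153 Y19.017
G1 X39.039 Y33.322
G1 X45.538 Y47.054
G1 X59.843 Y52.168
G1 X73.575 Y45.669
M5
G00 X128.295 Y34.044
M3 S748
G1 X98.063 Y43.473 F1224
G1 X117.983 Y45.296
G1 X78.893 Y30.253
M5
G00 X0.000 Y0.000

viewBox `0 0 168.842 62.000` with mm width/height → 1 unit = 1 mm. Flip: y_m = 62.000 − y_svg.

**Shape 1** — `<polyline>` open polyline, stroke `#0000ff` → score (S413, F1891). Machine vertices: (81.819,12.646) → (16.778,37.702) → (126.238,23.115) → (44.352,18.448) → (100.718,30.386). Open path.

**Shape 2** — `<path>` regular polygon, stroke `#0000ff` → score (S413, F1891). Machine vertices: (73.575,45.669) → (78.689,31.364) → (72.190,17.632) → (57.885,12.518) → (44.153,19.017) → (39.039,33.322) → (45.538,47.054) → (59.843,52.168) → (73.575,45.669). Closed: final G1 returns to the first vertex.

**Shape 3** — `<path>` open polyline, stroke `#ff00ff` → cut (S748, F1224). Machine vertices: (128.295,34.044) → (98.063,43.473) → (117.983,45.296) → (78.893,30.253). Open path.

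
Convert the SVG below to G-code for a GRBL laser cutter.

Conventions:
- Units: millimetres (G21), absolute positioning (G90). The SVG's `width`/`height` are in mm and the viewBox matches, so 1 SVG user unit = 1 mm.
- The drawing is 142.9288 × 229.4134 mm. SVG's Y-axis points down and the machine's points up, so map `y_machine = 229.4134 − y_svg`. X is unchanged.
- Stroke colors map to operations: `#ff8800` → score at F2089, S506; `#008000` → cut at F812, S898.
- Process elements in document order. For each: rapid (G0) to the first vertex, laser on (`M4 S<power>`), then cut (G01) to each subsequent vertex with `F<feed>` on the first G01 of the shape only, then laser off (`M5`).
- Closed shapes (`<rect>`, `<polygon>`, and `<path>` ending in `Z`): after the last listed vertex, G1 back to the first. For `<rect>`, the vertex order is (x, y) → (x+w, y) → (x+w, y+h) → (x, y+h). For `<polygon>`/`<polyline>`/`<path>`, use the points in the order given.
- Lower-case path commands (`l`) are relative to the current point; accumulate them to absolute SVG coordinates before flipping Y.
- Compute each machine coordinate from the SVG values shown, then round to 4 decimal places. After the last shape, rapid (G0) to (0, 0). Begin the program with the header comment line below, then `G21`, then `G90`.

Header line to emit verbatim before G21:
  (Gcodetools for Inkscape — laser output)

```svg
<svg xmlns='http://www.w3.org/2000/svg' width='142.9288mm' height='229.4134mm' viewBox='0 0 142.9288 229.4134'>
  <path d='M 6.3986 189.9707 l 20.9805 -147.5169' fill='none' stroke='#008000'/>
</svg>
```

Since the viewBox matches the mm dimensions, user units are millimetres directly. The only transform is the Y-flip y_m = 229.4134 − y_svg.

Shape 1 is a line segment drawn with `<path>`. Its stroke #008000 means cut at S898, F812. After flipping Y the toolpath is (6.3986,39.4427) → (27.3791,186.9596).

(Gcodetools for Inkscape — laser output)
G21
G90
G0 X6.3986 Y39.4427
M4 S898
G01 X27.3791 Y186.9596 F812
M5
G0 X0.0000 Y0.0000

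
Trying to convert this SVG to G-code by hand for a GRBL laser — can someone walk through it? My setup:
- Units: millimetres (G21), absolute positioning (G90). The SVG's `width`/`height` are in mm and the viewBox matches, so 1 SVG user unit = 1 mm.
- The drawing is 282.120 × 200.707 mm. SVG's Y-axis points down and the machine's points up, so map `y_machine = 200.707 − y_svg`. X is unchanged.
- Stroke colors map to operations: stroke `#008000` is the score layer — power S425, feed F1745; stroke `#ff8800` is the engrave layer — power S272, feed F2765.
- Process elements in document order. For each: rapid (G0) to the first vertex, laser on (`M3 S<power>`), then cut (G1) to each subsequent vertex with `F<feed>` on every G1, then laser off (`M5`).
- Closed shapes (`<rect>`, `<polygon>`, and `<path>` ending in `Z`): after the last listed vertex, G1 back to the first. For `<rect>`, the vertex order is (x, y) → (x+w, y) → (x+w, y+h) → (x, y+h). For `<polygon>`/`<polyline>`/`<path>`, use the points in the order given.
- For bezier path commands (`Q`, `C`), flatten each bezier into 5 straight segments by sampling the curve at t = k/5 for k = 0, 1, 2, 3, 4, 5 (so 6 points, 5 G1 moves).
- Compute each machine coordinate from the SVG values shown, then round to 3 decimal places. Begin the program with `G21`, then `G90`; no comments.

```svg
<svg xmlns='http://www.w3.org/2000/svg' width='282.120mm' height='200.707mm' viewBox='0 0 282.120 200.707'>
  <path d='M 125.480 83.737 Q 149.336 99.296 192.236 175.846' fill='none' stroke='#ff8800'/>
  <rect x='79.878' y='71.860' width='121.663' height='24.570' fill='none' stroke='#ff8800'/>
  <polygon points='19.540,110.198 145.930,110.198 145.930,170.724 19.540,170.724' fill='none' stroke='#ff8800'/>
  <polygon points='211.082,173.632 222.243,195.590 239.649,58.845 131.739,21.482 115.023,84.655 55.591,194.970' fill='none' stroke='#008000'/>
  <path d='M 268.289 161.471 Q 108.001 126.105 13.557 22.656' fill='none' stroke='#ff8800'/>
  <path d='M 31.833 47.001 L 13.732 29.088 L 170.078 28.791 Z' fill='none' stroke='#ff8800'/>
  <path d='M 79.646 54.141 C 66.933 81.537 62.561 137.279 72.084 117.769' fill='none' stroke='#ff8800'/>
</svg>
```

G21
G90
G0 X125.480 Y116.970
M3 S272
G1 X135.784 Y108.307 F2765
G1 X147.612 Y94.764 F2765
G1 X160.963 Y76.342 F2765
G1 X175.838 Y53.041 F2765
G1 X192.236 Y24.861 F2765
M5
G0 X79.878 Y128.847
M3 S272
G1 X201.541 Y128.847 F2765
G1 X201.541 Y104.277 F2765
G1 X79.878 Y104.277 F2765
G1 X79.878 Y128.847 F2765
M5
G0 X19.540 Y90.509
M3 S272
G1 X145.930 Y90.509 F2765
G1 X145.930 Y29.983 F2765
G1 X19.540 Y29.983 F2765
G1 X19.540 Y90.509 F2765
M5
G0 X211.082 Y27.075
M3 S425
G1 X222.243 Y5.117 F1745
G1 X239.649 Y141.862 F1745
G1 X131.739 Y179.225 F1745
G1 X115.023 Y116.052 F1745
G1 X55.591 Y5.737 F1745
G1 X211.082 Y27.075 F1745
M5
G0 X268.289 Y39.236
M3 S272
G1 X206.808 Y56.106 F2765
G1 X150.594 Y78.422 F2765
G1 X99.647 Y106.185 F2765
G1 X53.968 Y139.395 F2765
G1 X13.557 Y178.051 F2765
M5
G0 X31.833 Y153.706
M3 S272
G1 X13.732 Y171.619 F2765
G1 X170.078 Y171.916 F2765
G1 X31.833 Y153.706 F2765
M5
G0 X79.646 Y146.566
M3 S272
G1 X73.064 Y127.556 F2765
G1 X68.750 Y106.715 F2765
G1 X66.971 Y89.017 F2765
G1 X67.993 Y79.433 F2765
G1 X72.084 Y82.938 F2765
M5

viewBox `0 0 282.120 200.707` with mm width/height → 1 unit = 1 mm. Flip: y_m = 200.707 − y_svg.

**Shape 1** — `<path>` quadratic bezier, stroke `#ff8800` → engrave (S272, F2765). Control points (SVG): P0=(125.480,83.737), P1=(149.336,99.296), P2=(192.236,175.846); sampled at t=k/5. Machine vertices: (125.480,116.970) → (135.784,108.307) → (147.612,94.764) → (160.963,76.342) → (175.838,53.041) → (192.236,24.861). Open path.

**Shape 2** — `<rect>` rectangle, stroke `#ff8800` → engrave (S272, F2765). Machine vertices: (79.878,128.847) → (201.541,128.847) → (201.541,104.277) → (79.878,104.277) → (79.878,128.847). Closed: final G1 returns to the first vertex.

**Shape 3** — `<polygon>` rectangle, stroke `#ff8800` → engrave (S272, F2765). Machine vertices: (19.540,90.509) → (145.930,90.509) → (145.930,29.983) → (19.540,29.983) → (19.540,90.509). Closed: final G1 returns to the first vertex.

**Shape 4** — `<polygon>` closed polygon, stroke `#008000` → score (S425, F1745). Machine vertices: (211.082,27.075) → (222.243,5.117) → (239.649,141.862) → (131.739,179.225) → (115.023,116.052) → (55.591,5.737) → (211.082,27.075). Closed: final G1 returns to the first vertex.

**Shape 5** — `<path>` quadratic bezier, stroke `#ff8800` → engrave (S272, F2765). Control points (SVG): P0=(268.289,161.471), P1=(108.001,126.105), P2=(13.557,22.656); sampled at t=k/5. Machine vertices: (268.289,39.236) → (206.808,56.106) → (150.594,78.422) → (99.647,106.185) → (53.968,139.395) → (13.557,178.051). Open path.

**Shape 6** — `<path>` closed polygon, stroke `#ff8800` → engrave (S272, F2765). Machine vertices: (31.833,153.706) → (13.732,171.619) → (170.078,171.916) → (31.833,153.706). Closed: final G1 returns to the first vertex.

**Shape 7** — `<path>` cubic bezier, stroke `#ff8800` → engrave (S272, F2765). Control points (SVG): P0=(79.646,54.141), P1=(66.933,81.537), P2=(62.561,137.279), P3=(72.084,117.769); sampled at t=k/5. Machine vertices: (79.646,146.566) → (73.064,127.556) → (68.750,106.715) → (66.971,89.017) → (67.993,79.433) → (72.084,82.938). Open path.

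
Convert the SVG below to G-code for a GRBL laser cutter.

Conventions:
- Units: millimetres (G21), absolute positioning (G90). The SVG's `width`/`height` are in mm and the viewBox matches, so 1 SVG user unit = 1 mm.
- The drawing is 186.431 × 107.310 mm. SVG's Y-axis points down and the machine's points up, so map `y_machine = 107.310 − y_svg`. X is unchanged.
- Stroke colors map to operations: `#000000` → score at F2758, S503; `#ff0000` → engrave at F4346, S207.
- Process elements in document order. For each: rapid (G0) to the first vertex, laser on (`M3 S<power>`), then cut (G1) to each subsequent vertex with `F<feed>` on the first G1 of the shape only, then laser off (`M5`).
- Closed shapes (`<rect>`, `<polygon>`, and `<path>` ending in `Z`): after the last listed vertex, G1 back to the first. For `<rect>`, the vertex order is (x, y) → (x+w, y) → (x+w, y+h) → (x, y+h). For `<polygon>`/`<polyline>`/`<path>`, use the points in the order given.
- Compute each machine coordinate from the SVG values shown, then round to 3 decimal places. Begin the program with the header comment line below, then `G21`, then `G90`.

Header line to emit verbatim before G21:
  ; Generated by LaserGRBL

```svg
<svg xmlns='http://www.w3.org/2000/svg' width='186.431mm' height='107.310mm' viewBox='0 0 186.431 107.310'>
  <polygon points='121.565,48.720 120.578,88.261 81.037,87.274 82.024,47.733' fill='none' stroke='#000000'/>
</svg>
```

; Generated by LaserGRBL
G21
G90
G0 X121.565 Y58.590
M3 S503
G1 X120.578 Y19.049 F2758
G1 X81.037 Y20.036
G1 X82.024 Y59.577
G1 X121.565 Y58.590
M5

1 u = 1 mm; y_m = 107.310 − y.

[1] `<polygon>` regular polygon, #000000→score S503 F2758: (121.565,58.590) → (120.578,19.049) → (81.037,20.036) → (82.024,59.577) → (121.565,58.590) (closed)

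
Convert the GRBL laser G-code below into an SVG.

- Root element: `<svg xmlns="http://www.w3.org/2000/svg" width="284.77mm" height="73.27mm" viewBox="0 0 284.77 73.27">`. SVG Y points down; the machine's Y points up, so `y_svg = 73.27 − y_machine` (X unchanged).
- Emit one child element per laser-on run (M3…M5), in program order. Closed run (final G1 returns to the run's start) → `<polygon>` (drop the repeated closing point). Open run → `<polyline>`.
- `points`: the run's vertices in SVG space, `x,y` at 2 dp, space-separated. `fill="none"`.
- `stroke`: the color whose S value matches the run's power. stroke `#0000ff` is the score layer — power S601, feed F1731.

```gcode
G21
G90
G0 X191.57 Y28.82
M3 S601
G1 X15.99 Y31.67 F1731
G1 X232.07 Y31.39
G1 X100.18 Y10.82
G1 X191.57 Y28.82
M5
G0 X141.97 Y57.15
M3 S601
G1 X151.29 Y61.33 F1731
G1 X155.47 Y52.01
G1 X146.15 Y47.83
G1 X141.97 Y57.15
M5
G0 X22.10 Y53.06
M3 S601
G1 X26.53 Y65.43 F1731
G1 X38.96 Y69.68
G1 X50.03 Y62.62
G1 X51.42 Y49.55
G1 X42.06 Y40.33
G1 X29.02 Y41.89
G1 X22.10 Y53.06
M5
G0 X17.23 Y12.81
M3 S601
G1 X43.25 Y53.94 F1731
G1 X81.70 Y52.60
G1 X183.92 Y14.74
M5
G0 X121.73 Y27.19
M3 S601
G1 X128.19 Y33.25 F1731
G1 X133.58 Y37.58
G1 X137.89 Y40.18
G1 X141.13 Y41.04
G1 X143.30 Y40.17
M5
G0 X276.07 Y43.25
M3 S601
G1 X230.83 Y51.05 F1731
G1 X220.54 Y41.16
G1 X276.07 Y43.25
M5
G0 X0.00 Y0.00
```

<svg xmlns="http://www.w3.org/2000/svg" width="284.77mm" height="73.27mm" viewBox="0 0 284.77 73.27">
  <polygon points="191.57,44.45 15.99,41.60 232.07,41.88 100.18,62.45" fill="none" stroke="#0000ff"/>
  <polygon points="141.97,16.12 151.29,11.94 155.47,21.26 146.15,25.44" fill="none" stroke="#0000ff"/>
  <polygon points="22.10,20.21 26.53,7.84 38.96,3.59 50.03,10.65 51.42,23.72 42.06,32.94 29.02,31.38" fill="none" stroke="#0000ff"/>
  <polyline points="17.23,60.46 43.25,19.33 81.70,20.67 183.92,58.53" fill="none" stroke="#0000ff"/>
  <polyline points="121.73,46.08 128.19,40.02 133.58,35.69 137.89,33.09 141.13,32.23 143.30,33.10" fill="none" stroke="#0000ff"/>
  <polygon points="276.07,30.02 230.83,22.22 220.54,32.11" fill="none" stroke="#0000ff"/>
</svg>

Machine Y-up, SVG Y-down with viewBox height 73.27, so y_svg = 73.27 − y_machine; X carries over. Every run uses S601, so all elements get stroke `#0000ff` (score).

Run 1: The run returns to its start, so emit a `<polygon>` with points (Y-flipped): 191.57,44.45 15.99,41.60 232.07,41.88 100.18,62.45.

Run 2: The run returns to its start, so emit a `<polygon>` with points (Y-flipped): 141.97,16.12 151.29,11.94 155.47,21.26 146.15,25.44.

Run 3: The run returns to its start, so emit a `<polygon>` with points (Y-flipped): 22.10,20.21 26.53,7.84 38.96,3.59 50.03,10.65 51.42,23.72 42.06,32.94 29.02,31.38.

Run 4: The run is open, so emit a `<polyline>` with points (Y-flipped): 17.23,60.46 43.25,19.33 81.70,20.67 183.92,58.53.

Run 5: The run is open, so emit a `<polyline>` with points (Y-flipped): 121.73,46.08 128.19,40.02 133.58,35.69 137.89,33.09 141.13,32.23 143.30,33.10.

Run 6: The run returns to its start, so emit a `<polygon>` with points (Y-flipped): 276.07,30.02 230.83,22.22 220.54,32.11.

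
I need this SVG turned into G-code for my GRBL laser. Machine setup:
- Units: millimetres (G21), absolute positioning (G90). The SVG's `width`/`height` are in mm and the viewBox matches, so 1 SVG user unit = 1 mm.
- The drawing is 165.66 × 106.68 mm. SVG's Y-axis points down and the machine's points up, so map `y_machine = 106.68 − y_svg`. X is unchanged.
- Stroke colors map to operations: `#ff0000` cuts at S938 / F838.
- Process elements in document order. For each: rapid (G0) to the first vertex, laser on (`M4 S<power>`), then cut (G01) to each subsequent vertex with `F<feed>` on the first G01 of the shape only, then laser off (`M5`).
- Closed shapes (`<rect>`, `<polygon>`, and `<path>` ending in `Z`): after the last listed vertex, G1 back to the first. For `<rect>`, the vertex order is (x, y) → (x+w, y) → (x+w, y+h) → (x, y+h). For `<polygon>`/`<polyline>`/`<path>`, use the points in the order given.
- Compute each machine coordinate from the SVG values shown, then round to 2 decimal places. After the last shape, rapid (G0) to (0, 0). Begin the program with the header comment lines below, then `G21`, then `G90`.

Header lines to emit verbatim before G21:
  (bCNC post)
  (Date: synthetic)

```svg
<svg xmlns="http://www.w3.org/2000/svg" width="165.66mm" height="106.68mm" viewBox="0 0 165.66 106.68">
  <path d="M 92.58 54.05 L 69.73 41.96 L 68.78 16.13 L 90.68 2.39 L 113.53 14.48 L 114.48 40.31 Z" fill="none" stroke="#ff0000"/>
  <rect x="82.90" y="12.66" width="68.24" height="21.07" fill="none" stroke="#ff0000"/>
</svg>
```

Since the viewBox matches the mm dimensions, user units are millimetres directly. The only transform is the Y-flip y_m = 106.68 − y_svg.

Shape 1 is a regular polygon drawn with `<path>`. Its stroke #ff0000 means cut at S938, F838. After flipping Y the toolpath is (92.58,52.63) → (69.73,64.72) → (68.78,90.55) → (90.68,104.29) → (113.53,92.20) → (114.48,66.37) → (92.58,52.63), returning to the start.

Shape 2 is a rectangle drawn with `<rect>`. Its stroke #ff0000 means cut at S938, F838. After flipping Y the toolpath is (82.90,94.02) → (151.14,94.02) → (151.14,72.95) → (82.90,72.95) → (82.90,94.02), returning to the start.

(bCNC post)
(Date: synthetic)
G21
G90
G0 X92.58 Y52.63
M4 S938
G01 X69.73 Y64.72 F838
G01 X68.78 Y90.55
G01 X90.68 Y104.29
G01 X113.53 Y92.20
G01 X114.48 Y66.37
G01 X92.58 Y52.63
M5
G0 X82.90 Y94.02
M4 S938
G01 X151.14 Y94.02 F838
G01 X151.14 Y72.95
G01 X82.90 Y72.95
G01 X82.90 Y94.02
M5
G0 X0.00 Y0.00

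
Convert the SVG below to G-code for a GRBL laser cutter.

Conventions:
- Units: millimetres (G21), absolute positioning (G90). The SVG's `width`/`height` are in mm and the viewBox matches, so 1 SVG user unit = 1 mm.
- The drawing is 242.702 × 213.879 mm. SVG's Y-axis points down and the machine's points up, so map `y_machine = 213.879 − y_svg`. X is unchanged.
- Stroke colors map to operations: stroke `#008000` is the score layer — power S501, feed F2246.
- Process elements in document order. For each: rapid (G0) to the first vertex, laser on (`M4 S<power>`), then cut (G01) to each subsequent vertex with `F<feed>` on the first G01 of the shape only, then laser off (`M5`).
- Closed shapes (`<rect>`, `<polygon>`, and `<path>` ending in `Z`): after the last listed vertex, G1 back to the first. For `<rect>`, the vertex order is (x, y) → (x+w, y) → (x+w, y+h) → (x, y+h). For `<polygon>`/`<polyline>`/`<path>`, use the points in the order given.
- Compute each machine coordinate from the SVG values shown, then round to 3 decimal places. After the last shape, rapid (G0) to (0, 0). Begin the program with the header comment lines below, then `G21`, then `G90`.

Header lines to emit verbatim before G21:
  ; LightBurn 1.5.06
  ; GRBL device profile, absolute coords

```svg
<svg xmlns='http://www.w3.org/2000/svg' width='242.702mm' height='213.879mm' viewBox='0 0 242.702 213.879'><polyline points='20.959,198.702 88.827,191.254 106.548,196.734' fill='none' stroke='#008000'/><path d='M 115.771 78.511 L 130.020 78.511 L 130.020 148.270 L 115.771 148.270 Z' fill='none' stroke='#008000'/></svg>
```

viewBox `0 0 242.702 213.879` with mm width/height → 1 unit = 1 mm. Flip: y_m = 213.879 − y_svg.

**Shape 1** — `<polyline>` open polyline, stroke `#008000` → score (S501, F2246). Machine vertices: (20.959,15.177) → (88.827,22.625) → (106.548,17.145). Open path.

**Shape 2** — `<path>` rectangle, stroke `#008000` → score (S501, F2246). Machine vertices: (115.771,135.368) → (130.020,135.368) → (130.020,65.609) → (115.771,65.609) → (115.771,135.368). Closed: final G1 returns to the first vertex.

; LightBurn 1.5.06
; GRBL device profile, absolute coords
G21
G90
G0 X20.959 Y15.177
M4 S501
G01 X88.827 Y22.625 F2246
G01 X106.548 Y17.145
M5
G0 X115.771 Y135.368
M4 S501
G01 X130.020 Y135.368 F2246
G01 X130.020 Y65.609
G01 X115.771 Y65.609
G01 X115.771 Y135.368
M5
G0 X0.000 Y0.000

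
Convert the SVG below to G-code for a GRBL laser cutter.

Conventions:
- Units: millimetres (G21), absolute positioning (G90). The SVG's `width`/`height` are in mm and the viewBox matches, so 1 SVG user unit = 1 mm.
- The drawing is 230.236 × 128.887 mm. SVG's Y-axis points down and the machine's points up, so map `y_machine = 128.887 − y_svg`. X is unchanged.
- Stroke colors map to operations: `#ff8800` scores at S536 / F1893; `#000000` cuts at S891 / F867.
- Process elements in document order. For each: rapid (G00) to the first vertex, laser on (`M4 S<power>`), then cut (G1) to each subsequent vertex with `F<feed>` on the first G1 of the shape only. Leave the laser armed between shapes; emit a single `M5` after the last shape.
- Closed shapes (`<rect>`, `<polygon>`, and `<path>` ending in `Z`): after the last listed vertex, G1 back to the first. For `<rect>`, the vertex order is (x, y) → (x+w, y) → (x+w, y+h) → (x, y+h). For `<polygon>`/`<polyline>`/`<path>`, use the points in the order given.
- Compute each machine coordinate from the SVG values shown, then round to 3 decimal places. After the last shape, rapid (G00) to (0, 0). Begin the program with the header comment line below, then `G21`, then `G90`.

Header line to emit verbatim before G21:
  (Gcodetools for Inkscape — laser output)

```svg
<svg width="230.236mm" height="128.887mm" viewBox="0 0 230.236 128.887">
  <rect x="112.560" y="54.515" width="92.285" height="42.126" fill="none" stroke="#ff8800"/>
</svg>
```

(Gcodetools for Inkscape — laser output)
G21
G90
G00 X112.560 Y74.372
M4 S536
G1 X204.845 Y74.372 F1893
G1 X204.845 Y32.246
G1 X112.560 Y32.246
G1 X112.560 Y74.372
M5
G00 X0.000 Y0.000

1 u = 1 mm; y_m = 128.887 − y.

[1] `<rect>` rectangle, #ff8800→score S536 F1893: (112.560,74.372) → (204.845,74.372) → (204.845,32.246) → (112.560,32.246) → (112.560,74.372) (closed)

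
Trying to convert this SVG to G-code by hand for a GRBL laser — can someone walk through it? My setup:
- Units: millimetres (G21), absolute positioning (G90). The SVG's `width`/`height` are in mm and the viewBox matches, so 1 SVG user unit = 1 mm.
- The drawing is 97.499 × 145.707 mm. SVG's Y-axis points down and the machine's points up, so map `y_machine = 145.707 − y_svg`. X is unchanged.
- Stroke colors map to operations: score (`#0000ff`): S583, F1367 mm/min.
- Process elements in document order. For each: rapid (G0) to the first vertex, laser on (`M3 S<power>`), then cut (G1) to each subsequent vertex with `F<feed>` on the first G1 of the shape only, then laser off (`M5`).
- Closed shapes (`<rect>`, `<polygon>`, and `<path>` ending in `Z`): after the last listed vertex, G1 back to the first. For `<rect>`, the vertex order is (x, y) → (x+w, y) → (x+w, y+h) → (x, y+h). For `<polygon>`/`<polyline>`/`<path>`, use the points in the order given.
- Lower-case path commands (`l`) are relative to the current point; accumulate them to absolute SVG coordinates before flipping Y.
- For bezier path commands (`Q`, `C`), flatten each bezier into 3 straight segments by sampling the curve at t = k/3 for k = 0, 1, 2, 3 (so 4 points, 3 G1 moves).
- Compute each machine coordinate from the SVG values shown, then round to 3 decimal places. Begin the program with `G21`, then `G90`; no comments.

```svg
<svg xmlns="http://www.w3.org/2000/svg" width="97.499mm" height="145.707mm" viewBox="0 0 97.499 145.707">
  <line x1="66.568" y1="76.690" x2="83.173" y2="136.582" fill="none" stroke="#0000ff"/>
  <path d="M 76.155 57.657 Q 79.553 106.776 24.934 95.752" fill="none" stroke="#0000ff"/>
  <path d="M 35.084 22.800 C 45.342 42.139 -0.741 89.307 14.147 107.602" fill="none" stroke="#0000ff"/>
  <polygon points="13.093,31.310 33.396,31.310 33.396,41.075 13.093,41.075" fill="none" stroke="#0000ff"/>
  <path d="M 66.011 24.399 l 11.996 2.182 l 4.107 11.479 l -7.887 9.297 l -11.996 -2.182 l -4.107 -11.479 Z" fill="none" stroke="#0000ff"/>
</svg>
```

G21
G90
G0 X66.568 Y69.017
M3 S583
G1 X83.173 Y9.125 F1367
M5
G0 X76.155 Y88.050
M3 S583
G1 X71.974 Y61.987 F1367
G1 X54.900 Y49.288
G1 X24.934 Y49.955
M5
G0 X35.084 Y122.907
M3 S583
G1 X30.907 Y96.392 F1367
G1 X15.238 Y63.924
G1 X14.147 Y38.105
M5
G0 X13.093 Y114.397
M3 S583
G1 X33.396 Y114.397 F1367
G1 X33.396 Y104.632
G1 X13.093 Y104.632
G1 X13.093 Y114.397
M5
G0 X66.011 Y121.308
M3 S583
G1 X78.007 Y119.126 F1367
G1 X82.114 Y107.647
G1 X74.227 Y98.350
G1 X62.231 Y100.532
G1 X58.124 Y112.011
G1 X66.011 Y121.308
M5

1 u = 1 mm; y_m = 145.707 − y.

[1] `<line>` line segment, #0000ff→score S583 F1367: (66.568,69.017) → (83.173,9.125)

[2] `<path>` quadratic bezier, #0000ff→score S583 F1367: (76.155,88.050) → (71.974,61.987) → (54.900,49.288) → (24.934,49.955)

[3] `<path>` cubic bezier, #0000ff→score S583 F1367: (35.084,122.907) → (30.907,96.392) → (15.238,63.924) → (14.147,38.105)

[4] `<polygon>` rectangle, #0000ff→score S583 F1367: (13.093,114.397) → (33.396,114.397) → (33.396,104.632) → (13.093,104.632) → (13.093,114.397) (closed)

[5] `<path>` regular polygon, #0000ff→score S583 F1367: (66.011,121.308) → (78.007,119.126) → (82.114,107.647) → (74.227,98.350) → (62.231,100.532) → (58.124,112.011) → (66.011,121.308) (closed)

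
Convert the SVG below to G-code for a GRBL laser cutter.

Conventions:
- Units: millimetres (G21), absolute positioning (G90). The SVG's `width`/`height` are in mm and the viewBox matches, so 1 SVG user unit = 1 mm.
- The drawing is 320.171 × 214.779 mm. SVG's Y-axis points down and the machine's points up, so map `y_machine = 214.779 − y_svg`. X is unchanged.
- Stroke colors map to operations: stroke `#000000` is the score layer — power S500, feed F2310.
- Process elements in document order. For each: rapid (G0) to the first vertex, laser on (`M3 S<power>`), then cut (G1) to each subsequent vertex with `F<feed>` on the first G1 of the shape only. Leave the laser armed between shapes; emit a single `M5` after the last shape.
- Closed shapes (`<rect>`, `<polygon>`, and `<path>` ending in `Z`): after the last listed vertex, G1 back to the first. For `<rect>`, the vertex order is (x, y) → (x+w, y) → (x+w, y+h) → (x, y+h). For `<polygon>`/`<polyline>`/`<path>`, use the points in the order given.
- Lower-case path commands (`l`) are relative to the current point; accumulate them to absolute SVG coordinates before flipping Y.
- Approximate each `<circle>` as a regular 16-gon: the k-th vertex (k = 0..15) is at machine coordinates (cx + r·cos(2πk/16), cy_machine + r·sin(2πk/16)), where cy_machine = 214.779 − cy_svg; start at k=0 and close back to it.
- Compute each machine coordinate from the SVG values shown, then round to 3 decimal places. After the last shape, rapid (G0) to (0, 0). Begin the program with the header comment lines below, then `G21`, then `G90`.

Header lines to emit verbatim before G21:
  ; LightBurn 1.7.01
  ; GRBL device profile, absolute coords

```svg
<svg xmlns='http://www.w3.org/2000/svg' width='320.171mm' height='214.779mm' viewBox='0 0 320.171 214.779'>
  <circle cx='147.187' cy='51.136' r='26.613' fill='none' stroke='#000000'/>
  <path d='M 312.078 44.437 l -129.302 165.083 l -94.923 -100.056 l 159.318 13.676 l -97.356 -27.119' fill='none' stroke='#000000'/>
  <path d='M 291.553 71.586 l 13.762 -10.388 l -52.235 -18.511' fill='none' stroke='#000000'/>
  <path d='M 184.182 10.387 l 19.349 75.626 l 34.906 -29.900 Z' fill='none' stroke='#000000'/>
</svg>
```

1 u = 1 mm; y_m = 214.779 − y.

[1] `<circle>` circle, #000000→score S500 F2310: (173.800,163.643) → (171.774,173.827) → (166.005,182.461) → (157.371,188.230) → (147.187,190.256) → (137.003,188.230) → (128.369,182.461) → (122.600,173.827) → (120.574,163.643) → (122.600,153.459) → (128.369,144.825) → (137.003,139.056) → (147.187,137.030) → (157.371,139.056) → (166.005,144.825) → (171.774,153.459) → (173.800,163.643) (closed)

[2] `<path>` open polyline, #000000→score S500 F2310: (312.078,170.342) → (182.776,5.259) → (87.853,105.315) → (247.171,91.639) → (149.815,118.758)

[3] `<path>` open polyline, #000000→score S500 F2310: (291.553,143.193) → (305.315,153.581) → (253.080,172.092)

[4] `<path>` closed polygon, #000000→score S500 F2310: (184.182,204.392) → (203.531,128.766) → (238.437,158.666) → (184.182,204.392) (closed)

; LightBurn 1.7.01
; GRBL device profile, absolute coords
G21
G90
G0 X173.800 Y163.643
M3 S500
G1 X171.774 Y173.827 F2310
G1 X166.005 Y182.461
G1 X157.371 Y188.230
G1 X147.187 Y190.256
G1 X137.003 Y188.230
G1 X128.369 Y182.461
G1 X122.600 Y173.827
G1 X120.574 Y163.643
G1 X122.600 Y153.459
G1 X128.369 Y144.825
G1 X137.003 Y139.056
G1 X147.187 Y137.030
G1 X157.371 Y139.056
G1 X166.005 Y144.825
G1 X171.774 Y153.459
G1 X173.800 Y163.643
G0 X312.078 Y170.342
M3 S500
G1 X182.776 Y5.259 F2310
G1 X87.853 Y105.315
G1 X247.171 Y91.639
G1 X149.815 Y118.758
G0 X291.553 Y143.193
M3 S500
G1 X305.315 Y153.581 F2310
G1 X253.080 Y172.092
G0 X184.182 Y204.392
M3 S500
G1 X203.531 Y128.766 F2310
G1 X238.437 Y158.666
G1 X184.182 Y204.392
M5
G0 X0.000 Y0.000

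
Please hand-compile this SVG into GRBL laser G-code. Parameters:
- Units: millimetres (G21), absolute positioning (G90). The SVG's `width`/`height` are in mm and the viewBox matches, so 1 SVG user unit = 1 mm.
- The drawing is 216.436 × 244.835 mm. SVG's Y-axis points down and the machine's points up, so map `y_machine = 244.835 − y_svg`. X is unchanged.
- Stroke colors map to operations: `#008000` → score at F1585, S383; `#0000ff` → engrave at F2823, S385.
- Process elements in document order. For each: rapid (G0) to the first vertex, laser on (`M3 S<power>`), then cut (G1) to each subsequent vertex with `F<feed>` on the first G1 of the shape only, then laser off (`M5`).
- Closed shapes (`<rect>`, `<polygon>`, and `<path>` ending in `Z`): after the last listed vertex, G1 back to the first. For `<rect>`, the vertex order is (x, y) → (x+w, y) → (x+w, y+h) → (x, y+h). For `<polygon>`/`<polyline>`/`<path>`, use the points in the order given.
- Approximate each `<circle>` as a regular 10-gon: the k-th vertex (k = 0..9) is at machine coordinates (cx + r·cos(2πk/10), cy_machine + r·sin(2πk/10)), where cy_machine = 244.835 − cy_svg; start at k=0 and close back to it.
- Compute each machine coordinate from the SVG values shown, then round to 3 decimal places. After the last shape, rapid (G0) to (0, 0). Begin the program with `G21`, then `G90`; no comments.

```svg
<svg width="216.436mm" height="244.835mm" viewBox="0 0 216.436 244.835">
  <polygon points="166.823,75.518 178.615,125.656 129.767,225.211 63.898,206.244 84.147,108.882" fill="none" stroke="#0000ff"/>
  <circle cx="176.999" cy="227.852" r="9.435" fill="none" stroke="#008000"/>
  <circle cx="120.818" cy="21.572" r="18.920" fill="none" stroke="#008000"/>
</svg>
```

viewBox `0 0 216.436 244.835` with mm width/height → 1 unit = 1 mm. Flip: y_m = 244.835 − y_svg.

**Shape 1** — `<polygon>` closed polygon, stroke `#0000ff` → engrave (S385, F2823). Machine vertices: (166.823,169.317) → (178.615,119.179) → (129.767,19.624) → (63.898,38.591) → (84.147,135.953) → (166.823,169.317). Closed: final G1 returns to the first vertex.

**Shape 2** — `<circle>` circle, stroke `#008000` → score (S383, F1585). Machine vertices: (186.434,16.983) → (184.632,22.529) → (179.915,25.956) → (174.083,25.956) → (169.366,22.529) → (167.564,16.983) → (169.366,11.437) → (174.083,8.010) → (179.915,8.010) → (184.632,11.437) → (186.434,16.983). Closed: final G1 returns to the first vertex.

**Shape 3** — `<circle>` circle, stroke `#008000` → score (S383, F1585). Machine vertices: (139.738,223.263) → (136.125,234.384) → (126.665,241.257) → (114.971,241.257) → (105.511,234.384) → (101.898,223.263) → (105.511,212.142) → (114.971,205.269) → (126.665,205.269) → (136.125,212.142) → (139.738,223.263). Closed: final G1 returns to the first vertex.

G21
G90
G0 X166.823 Y169.317
M3 S385
G1 X178.615 Y119.179 F2823
G1 X129.767 Y19.624
G1 X63.898 Y38.591
G1 X84.147 Y135.953
G1 X166.823 Y169.317
M5
G0 X186.434 Y16.983
M3 S383
G1 X184.632 Y22.529 F1585
G1 X179.915 Y25.956
G1 X174.083 Y25.956
G1 X169.366 Y22.529
G1 X167.564 Y16.983
G1 X169.366 Y11.437
G1 X174.083 Y8.010
G1 X179.915 Y8.010
G1 X184.632 Y11.437
G1 X186.434 Y16.983
M5
G0 X139.738 Y223.263
M3 S383
G1 X136.125 Y234.384 F1585
G1 X126.665 Y241.257
G1 X114.971 Y241.257
G1 X105.511 Y234.384
G1 X101.898 Y223.263
G1 X105.511 Y212.142
G1 X114.971 Y205.269
G1 X126.665 Y205.269
G1 X136.125 Y212.142
G1 X139.738 Y223.263
M5
G0 X0.000 Y0.000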